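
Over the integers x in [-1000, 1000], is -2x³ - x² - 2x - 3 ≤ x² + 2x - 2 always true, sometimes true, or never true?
Holds at x = 0: LHS = -2·0³ - 0² - 2·0 - 3 = -3, RHS = 0² + 2·0 - 2 = -2; -3 ≤ -2 — holds
Fails at x = -1: LHS = -2·(-1)³ - (-1)² - 2·(-1) - 3 = 0, RHS = (-1)² + 2·(-1) - 2 = -3; 0 ≤ -3 — FAILS
It is satisfied by some integers in the range but not all.

Answer: Sometimes true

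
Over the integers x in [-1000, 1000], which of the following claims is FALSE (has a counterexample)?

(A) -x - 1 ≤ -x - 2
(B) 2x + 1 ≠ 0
(A) x = 0: LHS = -0 - 1 = -1, RHS = -0 - 2 = -2; -1 ≤ -2 — FAILS

(B) Track d = LHS − RHS over the integers in [-1000, 1000]. Equality would need d = 0, but d changes sign only between consecutive integers, jumping over 0:
x = -1: LHS = 2·(-1) + 1 = -1; -1 ≠ 0 — holds  (d = -1)
x = 0: LHS = 2·0 + 1 = 1; 1 ≠ 0 — holds  (d = 1)
Away from these crossings d keeps a constant sign, and checking every integer in [-1000, 1000] confirms d ≠ 0 throughout. Hence the two sides are never equal, so the relation holds for every integer in [-1000, 1000].

Only (A) has a counterexample.

Answer: A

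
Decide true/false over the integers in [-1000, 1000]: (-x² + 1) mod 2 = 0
The claim fails at x = 0:
x = 0: LHS = (-0² + 1) mod 2 = 1 mod 2 = 1; 1 = 0 — FAILS

Because a single integer refutes it, the statement is false.

Answer: False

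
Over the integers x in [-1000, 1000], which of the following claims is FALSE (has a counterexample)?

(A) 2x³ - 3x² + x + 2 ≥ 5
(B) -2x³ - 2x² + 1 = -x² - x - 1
(A) x = 0: LHS = 2·0³ - 3·0² + 0 + 2 = 2; 2 ≥ 5 — FAILS
(B) x = 0: LHS = -2·0³ - 2·0² + 1 = 1, RHS = -0² - 0 - 1 = -1; 1 = -1 — FAILS

Answer: Both A and B are false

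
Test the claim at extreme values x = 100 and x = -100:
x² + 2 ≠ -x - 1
x = 100: LHS = 100² + 2 = 10002, RHS = -100 - 1 = -101; 10002 ≠ -101 — holds
x = -100: LHS = (-100)² + 2 = 10002, RHS = -(-100) - 1 = 99; 10002 ≠ 99 — holds

Answer: Yes, holds for both x = 100 and x = -100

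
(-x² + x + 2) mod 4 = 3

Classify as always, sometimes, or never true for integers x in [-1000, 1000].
For a polynomial with integer coefficients, its value mod 4 depends only on x mod 4, so it suffices to check one representative of each residue class, x = 0, 1, 2, 3:
x = 0: LHS = (-0² + 0 + 2) mod 4 = 2 mod 4 = 2; 2 = 3 — FAILS
x = 1: LHS = (-1² + 1 + 2) mod 4 = 2 mod 4 = 2; 2 = 3 — FAILS
x = 2: LHS = (-2² + 2 + 2) mod 4 = 0 mod 4 = 0; 0 = 3 — FAILS
x = 3: LHS = (-3² + 3 + 2) mod 4 = (-4) mod 4 = 0; 0 = 3 — FAILS
The relation fails in every residue class, so the claimed relation (=) fails for every integer in [-1000, 1000].

No integer in the range satisfies it.

Answer: Never true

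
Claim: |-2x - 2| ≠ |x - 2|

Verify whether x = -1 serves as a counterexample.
Substitute x = -1 into the relation:
x = -1: LHS = |-2·(-1) - 2| = |0| = 0, RHS = |(-1) - 2| = |-3| = 3; 0 ≠ 3 — holds

The claim holds here, so x = -1 is not a counterexample. (A counterexample exists elsewhere, e.g. x = 0.)

Answer: No, x = -1 is not a counterexample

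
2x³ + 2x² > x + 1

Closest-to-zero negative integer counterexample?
Testing negative integers from -1 downward:
x = -1: LHS = 2·(-1)³ + 2·(-1)² = 0, RHS = (-1) + 1 = 0; 0 > 0 — FAILS  ← closest negative counterexample to 0

Answer: x = -1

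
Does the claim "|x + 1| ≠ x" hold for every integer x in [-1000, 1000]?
Over all integers in [-1000, 1000], LHS − RHS is always positive; it is smallest at x = 0, where it equals 1:
x = 0: LHS = |0 + 1| = |1| = 1; 1 ≠ 0 — holds
At the ends of the range:
x = -1000: LHS = |(-1000) + 1| = |-999| = 999; 999 ≠ -1000 — holds
x = 1000: LHS = |1000 + 1| = |1001| = 1001; 1001 ≠ 1000 — holds
Hence LHS − RHS is never 0, i.e. the two sides are never equal, so the relation holds for every integer in [-1000, 1000].

No counterexample exists.

Answer: True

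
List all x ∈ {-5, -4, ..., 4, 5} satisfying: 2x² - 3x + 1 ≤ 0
Holds for: {1}
Fails for: {-5, -4, -3, -2, -1, 0, 2, 3, 4, 5}

Answer: {1}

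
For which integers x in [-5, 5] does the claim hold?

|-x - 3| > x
Over all integers in [-5, 5], LHS − RHS is smallest at x = 0, where it equals 3:
x = 0: LHS = |-0 - 3| = |-3| = 3; 3 > 0 — holds
At the ends of the range:
x = -5: LHS = |-(-5) - 3| = |2| = 2; 2 > -5 — holds
x = 5: LHS = |-5 - 3| = |-8| = 8; 8 > 5 — holds
Hence LHS − RHS is never zero or negative, i.e. LHS > RHS throughout, so the relation holds for every integer in [-5, 5].

Answer: All integers in [-5, 5]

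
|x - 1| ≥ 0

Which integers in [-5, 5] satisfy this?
An absolute value is never negative, so the left side is ≥ 0 for every x, while the right side is 0. Tightest case in [-5, 5] is x = 1:
x = 1: LHS = |1 - 1| = |0| = 0; 0 ≥ 0 — holds
Hence LHS − RHS is never negative, i.e. LHS ≥ RHS throughout, so the relation holds for every integer in [-5, 5].

Answer: All integers in [-5, 5]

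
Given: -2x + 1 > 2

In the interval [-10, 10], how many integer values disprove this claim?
Counterexamples in [-10, 10]: {0, 1, 2, 3, 4, 5, 6, 7, 8, 9, 10}.

Counting them gives 11 values.

Answer: 11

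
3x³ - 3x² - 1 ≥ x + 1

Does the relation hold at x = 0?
x = 0: LHS = 3·0³ - 3·0² - 1 = -1, RHS = 0 + 1 = 1; -1 ≥ 1 — FAILS

The relation fails at x = 0, so x = 0 is a counterexample.

Answer: No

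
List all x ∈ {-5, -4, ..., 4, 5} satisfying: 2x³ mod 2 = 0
For a polynomial with integer coefficients, its value mod 2 depends only on x mod 2, so it suffices to check one representative of each residue class, x = 0, 1:
x = 0: LHS = (2·0³) mod 2 = 0 mod 2 = 0; 0 = 0 — holds
x = 1: LHS = (2·1³) mod 2 = 2 mod 2 = 0; 0 = 0 — holds
The relation holds in every residue class, so the relation holds for every integer in [-5, 5].

Answer: All integers in [-5, 5]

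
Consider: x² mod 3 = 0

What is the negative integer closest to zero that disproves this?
Testing negative integers from -1 downward:
x = -1: LHS = ((-1)²) mod 3 = 1 mod 3 = 1; 1 = 0 — FAILS  ← closest negative counterexample to 0

Answer: x = -1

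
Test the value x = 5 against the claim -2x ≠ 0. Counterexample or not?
Substitute x = 5 into the relation:
x = 5: LHS = -2·5 = -10; -10 ≠ 0 — holds

The claim holds here, so x = 5 is not a counterexample. (A counterexample exists elsewhere, e.g. x = 0.)

Answer: No, x = 5 is not a counterexample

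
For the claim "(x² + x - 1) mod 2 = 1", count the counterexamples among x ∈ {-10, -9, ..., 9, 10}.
For a polynomial with integer coefficients, its value mod 2 depends only on x mod 2, so it suffices to check one representative of each residue class, x = 0, 1:
x = 0: LHS = (0² + 0 - 1) mod 2 = (-1) mod 2 = 1; 1 = 1 — holds
x = 1: LHS = (1² + 1 - 1) mod 2 = 1 mod 2 = 1; 1 = 1 — holds
The relation holds in every residue class, so the relation holds for every integer in [-10, 10].

No counterexample appears in that range.

Answer: 0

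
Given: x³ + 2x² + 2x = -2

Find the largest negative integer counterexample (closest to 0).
Testing negative integers from -1 downward:
x = -1: LHS = (-1)³ + 2·(-1)² + 2·(-1) = -1; -1 = -2 — FAILS  ← closest negative counterexample to 0

Answer: x = -1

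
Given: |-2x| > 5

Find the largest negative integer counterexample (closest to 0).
Testing negative integers from -1 downward:
x = -1: LHS = |-2·(-1)| = |2| = 2; 2 > 5 — FAILS  ← closest negative counterexample to 0

Answer: x = -1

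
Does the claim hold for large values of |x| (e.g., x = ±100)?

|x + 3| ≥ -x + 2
x = 100: LHS = |100 + 3| = |103| = 103, RHS = -100 + 2 = -98; 103 ≥ -98 — holds
x = -100: LHS = |(-100) + 3| = |-97| = 97, RHS = -(-100) + 2 = 102; 97 ≥ 102 — FAILS

Answer: Partially: holds for x = 100, fails for x = -100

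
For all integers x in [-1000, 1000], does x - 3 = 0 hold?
The claim fails at x = 0:
x = 0: LHS = 0 - 3 = -3; -3 = 0 — FAILS

Because a single integer refutes it, the statement is false.

Answer: False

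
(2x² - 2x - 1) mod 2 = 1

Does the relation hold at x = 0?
x = 0: LHS = (2·0² - 2·0 - 1) mod 2 = (-1) mod 2 = 1; 1 = 1 — holds

The relation is satisfied at x = 0.

Answer: Yes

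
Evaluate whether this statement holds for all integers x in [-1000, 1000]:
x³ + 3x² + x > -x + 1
The claim fails at x = 0:
x = 0: LHS = 0³ + 3·0² + 0 = 0, RHS = -0 + 1 = 1; 0 > 1 — FAILS

Because a single integer refutes it, the statement is false.

Answer: False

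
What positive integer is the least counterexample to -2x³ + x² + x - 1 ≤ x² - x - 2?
Testing positive integers:
x = 1: LHS = -2·1³ + 1² + 1 - 1 = -1, RHS = 1² - 1 - 2 = -2; -1 ≤ -2 — FAILS  ← smallest positive counterexample

Answer: x = 1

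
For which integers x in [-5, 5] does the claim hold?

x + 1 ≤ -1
Holds for: {-5, -4, -3, -2}
Fails for: {-1, 0, 1, 2, 3, 4, 5}

Answer: {-5, -4, -3, -2}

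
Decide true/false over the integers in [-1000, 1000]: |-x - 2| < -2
The claim fails at x = 0:
x = 0: LHS = |-0 - 2| = |-2| = 2; 2 < -2 — FAILS

Because a single integer refutes it, the statement is false.

Answer: False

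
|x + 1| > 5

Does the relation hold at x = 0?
x = 0: LHS = |0 + 1| = |1| = 1; 1 > 5 — FAILS

The relation fails at x = 0, so x = 0 is a counterexample.

Answer: No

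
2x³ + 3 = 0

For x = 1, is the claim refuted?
Substitute x = 1 into the relation:
x = 1: LHS = 2·1³ + 3 = 5; 5 = 0 — FAILS

Since the claim fails at x = 1, this value is a counterexample.

Answer: Yes, x = 1 is a counterexample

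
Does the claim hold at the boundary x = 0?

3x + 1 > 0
x = 0: LHS = 3·0 + 1 = 1; 1 > 0 — holds

The relation is satisfied at x = 0.

Answer: Yes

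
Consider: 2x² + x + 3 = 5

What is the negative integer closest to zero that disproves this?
Testing negative integers from -1 downward:
x = -1: LHS = 2·(-1)² + (-1) + 3 = 4; 4 = 5 — FAILS  ← closest negative counterexample to 0

Answer: x = -1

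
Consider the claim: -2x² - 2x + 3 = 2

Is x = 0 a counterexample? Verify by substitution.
Substitute x = 0 into the relation:
x = 0: LHS = -2·0² - 2·0 + 3 = 3; 3 = 2 — FAILS

Since the claim fails at x = 0, this value is a counterexample.

Answer: Yes, x = 0 is a counterexample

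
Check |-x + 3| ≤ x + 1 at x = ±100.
x = 100: LHS = |-100 + 3| = |-97| = 97, RHS = 100 + 1 = 101; 97 ≤ 101 — holds
x = -100: LHS = |-(-100) + 3| = |103| = 103, RHS = (-100) + 1 = -99; 103 ≤ -99 — FAILS

Answer: Partially: holds for x = 100, fails for x = -100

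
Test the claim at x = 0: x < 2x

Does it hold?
x = 0: RHS = 2·0 = 0; 0 < 0 — FAILS

The relation fails at x = 0, so x = 0 is a counterexample.

Answer: No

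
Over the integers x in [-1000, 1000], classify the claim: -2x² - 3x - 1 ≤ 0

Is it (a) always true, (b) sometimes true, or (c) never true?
Over all integers in [-1000, 1000], LHS − RHS is largest at x = -1, where it equals 0:
x = -1: LHS = -2·(-1)² - 3·(-1) - 1 = 0; 0 ≤ 0 — holds
At the ends of the range:
x = -1000: LHS = -2·(-1000)² - 3·(-1000) - 1 = -1997001; -1997001 ≤ 0 — holds
x = 1000: LHS = -2·1000² - 3·1000 - 1 = -2003001; -2003001 ≤ 0 — holds
Hence LHS − RHS is never positive, i.e. LHS ≤ RHS throughout, so the relation holds for every integer in [-1000, 1000].

No counterexample exists.

Answer: Always true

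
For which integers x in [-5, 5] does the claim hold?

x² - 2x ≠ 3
Holds for: {-5, -4, -3, -2, 0, 1, 2, 4, 5}
Fails for: {-1, 3}

Answer: {-5, -4, -3, -2, 0, 1, 2, 4, 5}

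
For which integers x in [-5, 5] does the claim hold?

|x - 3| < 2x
Holds for: {2, 3, 4, 5}
Fails for: {-5, -4, -3, -2, -1, 0, 1}

Answer: {2, 3, 4, 5}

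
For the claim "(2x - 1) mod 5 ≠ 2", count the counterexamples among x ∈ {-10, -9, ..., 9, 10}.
Counterexamples in [-10, 10]: {-6, -1, 4, 9}.

Counting them gives 4 values.

Answer: 4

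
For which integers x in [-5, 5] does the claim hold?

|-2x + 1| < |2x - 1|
Over all integers in [-5, 5], LHS − RHS is smallest at x = 0, where it equals 0:
x = 0: LHS = |-2·0 + 1| = |1| = 1, RHS = |2·0 - 1| = |-1| = 1; 1 < 1 — FAILS
At the ends of the range:
x = -5: LHS = |-2·(-5) + 1| = |11| = 11, RHS = |2·(-5) - 1| = |-11| = 11; 11 < 11 — FAILS
x = 5: LHS = |-2·5 + 1| = |-9| = 9, RHS = |2·5 - 1| = |9| = 9; 9 < 9 — FAILS
Hence LHS − RHS is never negative, i.e. LHS ≥ RHS throughout, so the claimed relation (<) fails for every integer in [-5, 5].

Answer: None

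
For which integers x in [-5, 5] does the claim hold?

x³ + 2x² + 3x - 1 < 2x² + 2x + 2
Holds for: {-5, -4, -3, -2, -1, 0, 1}
Fails for: {2, 3, 4, 5}

Answer: {-5, -4, -3, -2, -1, 0, 1}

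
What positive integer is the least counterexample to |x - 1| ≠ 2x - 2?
Testing positive integers:
x = 1: LHS = |1 - 1| = |0| = 0, RHS = 2·1 - 2 = 0; 0 ≠ 0 — FAILS  ← smallest positive counterexample

Answer: x = 1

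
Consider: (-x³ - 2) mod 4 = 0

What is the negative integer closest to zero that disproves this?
Testing negative integers from -1 downward:
x = -1: LHS = (-(-1)³ - 2) mod 4 = (-1) mod 4 = 3; 3 = 0 — FAILS  ← closest negative counterexample to 0

Answer: x = -1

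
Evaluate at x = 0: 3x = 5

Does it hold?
x = 0: LHS = 3·0 = 0; 0 = 5 — FAILS

The relation fails at x = 0, so x = 0 is a counterexample.

Answer: No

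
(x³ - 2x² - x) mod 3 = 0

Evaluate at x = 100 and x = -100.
x = 100: LHS = (100³ - 2·100² - 100) mod 3 = 979900 mod 3 = 1; 1 = 0 — FAILS
x = -100: LHS = ((-100)³ - 2·(-100)² - (-100)) mod 3 = (-1019900) mod 3 = 1; 1 = 0 — FAILS

Answer: No, fails for both x = 100 and x = -100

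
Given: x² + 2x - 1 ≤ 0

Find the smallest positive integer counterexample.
Testing positive integers:
x = 1: LHS = 1² + 2·1 - 1 = 2; 2 ≤ 0 — FAILS  ← smallest positive counterexample

Answer: x = 1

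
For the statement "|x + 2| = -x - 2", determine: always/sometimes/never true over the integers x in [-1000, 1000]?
Holds at x = -2: LHS = |(-2) + 2| = |0| = 0, RHS = -(-2) - 2 = 0; 0 = 0 — holds
Fails at x = 0: LHS = |0 + 2| = |2| = 2, RHS = -0 - 2 = -2; 2 = -2 — FAILS
It is satisfied by some integers in the range but not all.

Answer: Sometimes true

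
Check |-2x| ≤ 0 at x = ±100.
x = 100: LHS = |-2·100| = |-200| = 200; 200 ≤ 0 — FAILS
x = -100: LHS = |-2·(-100)| = |200| = 200; 200 ≤ 0 — FAILS

Answer: No, fails for both x = 100 and x = -100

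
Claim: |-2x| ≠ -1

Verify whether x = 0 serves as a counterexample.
Substitute x = 0 into the relation:
x = 0: LHS = |-2·0| = |0| = 0; 0 ≠ -1 — holds

The relation holds at x = 0, so it is not a counterexample.

Answer: No, x = 0 is not a counterexample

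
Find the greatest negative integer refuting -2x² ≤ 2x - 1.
Testing negative integers from -1 downward:
x = -1: LHS = -2·(-1)² = -2, RHS = 2·(-1) - 1 = -3; -2 ≤ -3 — FAILS  ← closest negative counterexample to 0

Answer: x = -1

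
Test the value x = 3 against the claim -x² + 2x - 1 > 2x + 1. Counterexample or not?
Substitute x = 3 into the relation:
x = 3: LHS = -3² + 2·3 - 1 = -4, RHS = 2·3 + 1 = 7; -4 > 7 — FAILS

Since the claim fails at x = 3, this value is a counterexample.

Answer: Yes, x = 3 is a counterexample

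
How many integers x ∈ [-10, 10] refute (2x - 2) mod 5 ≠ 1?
Counterexamples in [-10, 10]: {-6, -1, 4, 9}.

Counting them gives 4 values.

Answer: 4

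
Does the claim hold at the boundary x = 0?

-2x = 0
x = 0: LHS = -2·0 = 0; 0 = 0 — holds

The relation is satisfied at x = 0.

Answer: Yes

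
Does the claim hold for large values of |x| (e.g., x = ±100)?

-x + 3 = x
x = 100: LHS = -100 + 3 = -97; -97 = 100 — FAILS
x = -100: LHS = -(-100) + 3 = 103; 103 = -100 — FAILS

Answer: No, fails for both x = 100 and x = -100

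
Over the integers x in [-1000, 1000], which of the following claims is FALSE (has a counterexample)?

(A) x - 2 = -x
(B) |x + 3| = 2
(A) x = 0: LHS = 0 - 2 = -2, RHS = -0 = 0; -2 = 0 — FAILS
(B) x = 0: LHS = |0 + 3| = |3| = 3; 3 = 2 — FAILS

Answer: Both A and B are false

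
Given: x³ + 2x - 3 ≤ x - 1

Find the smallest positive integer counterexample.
Testing positive integers:
x = 1: LHS = 1³ + 2·1 - 3 = 0, RHS = 1 - 1 = 0; 0 ≤ 0 — holds
x = 2: LHS = 2³ + 2·2 - 3 = 9, RHS = 2 - 1 = 1; 9 ≤ 1 — FAILS  ← smallest positive counterexample

Answer: x = 2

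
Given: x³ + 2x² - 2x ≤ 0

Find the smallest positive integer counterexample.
Testing positive integers:
x = 1: LHS = 1³ + 2·1² - 2·1 = 1; 1 ≤ 0 — FAILS  ← smallest positive counterexample

Answer: x = 1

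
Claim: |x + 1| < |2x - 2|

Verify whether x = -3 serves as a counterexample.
Substitute x = -3 into the relation:
x = -3: LHS = |(-3) + 1| = |-2| = 2, RHS = |2·(-3) - 2| = |-8| = 8; 2 < 8 — holds

The claim holds here, so x = -3 is not a counterexample. (A counterexample exists elsewhere, e.g. x = 1.)

Answer: No, x = -3 is not a counterexample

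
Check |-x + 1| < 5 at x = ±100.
x = 100: LHS = |-100 + 1| = |-99| = 99; 99 < 5 — FAILS
x = -100: LHS = |-(-100) + 1| = |101| = 101; 101 < 5 — FAILS

Answer: No, fails for both x = 100 and x = -100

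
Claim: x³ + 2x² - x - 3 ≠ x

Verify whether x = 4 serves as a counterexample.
Substitute x = 4 into the relation:
x = 4: LHS = 4³ + 2·4² - 4 - 3 = 89; 89 ≠ 4 — holds

The claim holds here, so x = 4 is not a counterexample. (A counterexample exists elsewhere, e.g. x = -1.)

Answer: No, x = 4 is not a counterexample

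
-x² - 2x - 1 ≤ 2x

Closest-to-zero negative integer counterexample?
Testing negative integers from -1 downward:
x = -1: LHS = -(-1)² - 2·(-1) - 1 = 0, RHS = 2·(-1) = -2; 0 ≤ -2 — FAILS  ← closest negative counterexample to 0

Answer: x = -1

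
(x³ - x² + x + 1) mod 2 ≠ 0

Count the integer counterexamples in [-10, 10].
Counterexamples in [-10, 10]: {-9, -7, -5, -3, -1, 1, 3, 5, 7, 9}.

Counting them gives 10 values.

Answer: 10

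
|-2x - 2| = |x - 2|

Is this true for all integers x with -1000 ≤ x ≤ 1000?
The claim fails at x = 1:
x = 1: LHS = |-2·1 - 2| = |-4| = 4, RHS = |1 - 2| = |-1| = 1; 4 = 1 — FAILS

Because a single integer refutes it, the statement is false.

Answer: False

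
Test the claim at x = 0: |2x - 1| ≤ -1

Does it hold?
x = 0: LHS = |2·0 - 1| = |-1| = 1; 1 ≤ -1 — FAILS

The relation fails at x = 0, so x = 0 is a counterexample.

Answer: No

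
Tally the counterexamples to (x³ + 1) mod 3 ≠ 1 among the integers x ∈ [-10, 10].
Counterexamples in [-10, 10]: {-9, -6, -3, 0, 3, 6, 9}.

Counting them gives 7 values.

Answer: 7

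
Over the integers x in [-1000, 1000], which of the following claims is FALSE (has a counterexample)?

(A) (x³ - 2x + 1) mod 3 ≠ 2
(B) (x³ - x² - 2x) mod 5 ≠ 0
(A) x = -1: LHS = ((-1)³ - 2·(-1) + 1) mod 3 = 2 mod 3 = 2; 2 ≠ 2 — FAILS
(B) x = 0: LHS = (0³ - 0² - 2·0) mod 5 = 0 mod 5 = 0; 0 ≠ 0 — FAILS

Answer: Both A and B are false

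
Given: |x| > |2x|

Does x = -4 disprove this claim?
Substitute x = -4 into the relation:
x = -4: LHS = |-4| = 4, RHS = |2·(-4)| = |-8| = 8; 4 > 8 — FAILS

Since the claim fails at x = -4, this value is a counterexample.

Answer: Yes, x = -4 is a counterexample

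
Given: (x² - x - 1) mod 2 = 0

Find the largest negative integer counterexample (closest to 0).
Testing negative integers from -1 downward:
x = -1: LHS = ((-1)² - (-1) - 1) mod 2 = 1 mod 2 = 1; 1 = 0 — FAILS  ← closest negative counterexample to 0

Answer: x = -1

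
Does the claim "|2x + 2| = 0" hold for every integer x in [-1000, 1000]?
The claim fails at x = 0:
x = 0: LHS = |2·0 + 2| = |2| = 2; 2 = 0 — FAILS

Because a single integer refutes it, the statement is false.

Answer: False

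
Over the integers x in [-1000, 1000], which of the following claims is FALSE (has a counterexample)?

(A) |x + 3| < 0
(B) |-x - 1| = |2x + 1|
(A) x = 0: LHS = |0 + 3| = |3| = 3; 3 < 0 — FAILS
(B) x = 1: LHS = |-1 - 1| = |-2| = 2, RHS = |2·1 + 1| = |3| = 3; 2 = 3 — FAILS

Answer: Both A and B are false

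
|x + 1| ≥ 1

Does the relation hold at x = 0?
x = 0: LHS = |0 + 1| = |1| = 1; 1 ≥ 1 — holds

The relation is satisfied at x = 0.

Answer: Yes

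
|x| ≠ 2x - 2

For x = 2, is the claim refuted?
Substitute x = 2 into the relation:
x = 2: LHS = |2| = 2, RHS = 2·2 - 2 = 2; 2 ≠ 2 — FAILS

Since the claim fails at x = 2, this value is a counterexample.

Answer: Yes, x = 2 is a counterexample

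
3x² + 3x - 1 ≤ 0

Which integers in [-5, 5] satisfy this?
Holds for: {-1, 0}
Fails for: {-5, -4, -3, -2, 1, 2, 3, 4, 5}

Answer: {-1, 0}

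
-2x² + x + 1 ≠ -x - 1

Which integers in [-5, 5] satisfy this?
Track d = LHS − RHS over the integers in [-5, 5]. Equality would need d = 0, but d changes sign only between consecutive integers, jumping over 0:
x = -1: LHS = -2·(-1)² + (-1) + 1 = -2, RHS = -(-1) - 1 = 0; -2 ≠ 0 — holds  (d = -2)
x = 0: LHS = -2·0² + 0 + 1 = 1, RHS = -0 - 1 = -1; 1 ≠ -1 — holds  (d = 2)
x = 1: LHS = -2·1² + 1 + 1 = 0, RHS = -1 - 1 = -2; 0 ≠ -2 — holds  (d = 2)
x = 2: LHS = -2·2² + 2 + 1 = -5, RHS = -2 - 1 = -3; -5 ≠ -3 — holds  (d = -2)
Away from these crossings d keeps a constant sign, and checking every integer in [-5, 5] confirms d ≠ 0 throughout. Hence the two sides are never equal, so the relation holds for every integer in [-5, 5].

Answer: All integers in [-5, 5]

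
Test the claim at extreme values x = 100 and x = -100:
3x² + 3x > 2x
x = 100: LHS = 3·100² + 3·100 = 30300, RHS = 2·100 = 200; 30300 > 200 — holds
x = -100: LHS = 3·(-100)² + 3·(-100) = 29700, RHS = 2·(-100) = -200; 29700 > -200 — holds

Answer: Yes, holds for both x = 100 and x = -100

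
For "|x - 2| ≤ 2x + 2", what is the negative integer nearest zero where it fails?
Testing negative integers from -1 downward:
x = -1: LHS = |(-1) - 2| = |-3| = 3, RHS = 2·(-1) + 2 = 0; 3 ≤ 0 — FAILS  ← closest negative counterexample to 0

Answer: x = -1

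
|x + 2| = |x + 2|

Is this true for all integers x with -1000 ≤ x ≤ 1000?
LHS − RHS = 0 at every integer in [-1000, 1000]; the two sides always agree. For instance:
x = -1000: LHS = |(-1000) + 2| = |-998| = 998, RHS = |(-1000) + 2| = |-998| = 998; 998 = 998 — holds
x = 0: LHS = |0 + 2| = |2| = 2, RHS = |0 + 2| = |2| = 2; 2 = 2 — holds
x = 1000: LHS = |1000 + 2| = |1002| = 1002, RHS = |1000 + 2| = |1002| = 1002; 1002 = 1002 — holds
The sides are never unequal, so the relation holds for every integer in [-1000, 1000].

No counterexample exists.

Answer: True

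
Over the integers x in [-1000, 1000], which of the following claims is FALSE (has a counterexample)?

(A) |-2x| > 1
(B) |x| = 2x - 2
(A) x = 0: LHS = |-2·0| = |0| = 0; 0 > 1 — FAILS
(B) x = 0: LHS = |0| = 0, RHS = 2·0 - 2 = -2; 0 = -2 — FAILS

Answer: Both A and B are false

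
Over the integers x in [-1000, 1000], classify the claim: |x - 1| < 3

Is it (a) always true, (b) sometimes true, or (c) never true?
Holds at x = 0: LHS = |0 - 1| = |-1| = 1; 1 < 3 — holds
Fails at x = -2: LHS = |(-2) - 1| = |-3| = 3; 3 < 3 — FAILS
It is satisfied by some integers in the range but not all.

Answer: Sometimes true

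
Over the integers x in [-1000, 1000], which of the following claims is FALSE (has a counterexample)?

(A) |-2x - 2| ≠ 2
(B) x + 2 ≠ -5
(A) x = 0: LHS = |-2·0 - 2| = |-2| = 2; 2 ≠ 2 — FAILS
(B) x = -7: LHS = (-7) + 2 = -5; -5 ≠ -5 — FAILS

Answer: Both A and B are false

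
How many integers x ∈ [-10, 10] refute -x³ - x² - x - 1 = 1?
Counterexamples in [-10, 10]: {-10, -9, -8, -7, -6, -5, -4, -3, -2, -1, 0, 1, 2, 3, 4, 5, 6, 7, 8, 9, 10}.

Counting them gives 21 values.

Answer: 21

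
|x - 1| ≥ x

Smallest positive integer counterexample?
Testing positive integers:
x = 1: LHS = |1 - 1| = |0| = 0; 0 ≥ 1 — FAILS  ← smallest positive counterexample

Answer: x = 1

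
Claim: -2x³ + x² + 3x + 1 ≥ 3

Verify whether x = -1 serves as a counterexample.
Substitute x = -1 into the relation:
x = -1: LHS = -2·(-1)³ + (-1)² + 3·(-1) + 1 = 1; 1 ≥ 3 — FAILS

Since the claim fails at x = -1, this value is a counterexample.

Answer: Yes, x = -1 is a counterexample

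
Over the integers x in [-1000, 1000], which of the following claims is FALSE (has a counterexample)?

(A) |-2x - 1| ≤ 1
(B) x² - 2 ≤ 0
(A) x = 1: LHS = |-2·1 - 1| = |-3| = 3; 3 ≤ 1 — FAILS
(B) x = 2: LHS = 2² - 2 = 2; 2 ≤ 0 — FAILS

Answer: Both A and B are false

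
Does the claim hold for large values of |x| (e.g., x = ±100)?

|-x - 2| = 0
x = 100: LHS = |-100 - 2| = |-102| = 102; 102 = 0 — FAILS
x = -100: LHS = |-(-100) - 2| = |98| = 98; 98 = 0 — FAILS

Answer: No, fails for both x = 100 and x = -100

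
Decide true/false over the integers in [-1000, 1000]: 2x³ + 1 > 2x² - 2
The claim fails at x = -1:
x = -1: LHS = 2·(-1)³ + 1 = -1, RHS = 2·(-1)² - 2 = 0; -1 > 0 — FAILS

Because a single integer refutes it, the statement is false.

Answer: False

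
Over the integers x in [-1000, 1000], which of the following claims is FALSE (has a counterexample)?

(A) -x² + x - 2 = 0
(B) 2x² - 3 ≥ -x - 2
(A) x = 0: LHS = -0² + 0 - 2 = -2; -2 = 0 — FAILS
(B) x = 0: LHS = 2·0² - 3 = -3, RHS = -0 - 2 = -2; -3 ≥ -2 — FAILS

Answer: Both A and B are false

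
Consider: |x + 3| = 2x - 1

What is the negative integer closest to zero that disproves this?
Testing negative integers from -1 downward:
x = -1: LHS = |(-1) + 3| = |2| = 2, RHS = 2·(-1) - 1 = -3; 2 = -3 — FAILS  ← closest negative counterexample to 0

Answer: x = -1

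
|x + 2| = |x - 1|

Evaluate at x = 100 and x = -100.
x = 100: LHS = |100 + 2| = |102| = 102, RHS = |100 - 1| = |99| = 99; 102 = 99 — FAILS
x = -100: LHS = |(-100) + 2| = |-98| = 98, RHS = |(-100) - 1| = |-101| = 101; 98 = 101 — FAILS

Answer: No, fails for both x = 100 and x = -100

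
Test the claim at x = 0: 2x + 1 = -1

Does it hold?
x = 0: LHS = 2·0 + 1 = 1; 1 = -1 — FAILS

The relation fails at x = 0, so x = 0 is a counterexample.

Answer: No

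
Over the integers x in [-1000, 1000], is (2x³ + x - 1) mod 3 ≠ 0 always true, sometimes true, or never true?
For a polynomial with integer coefficients, its value mod 3 depends only on x mod 3, so it suffices to check one representative of each residue class, x = 0, 1, 2:
x = 0: LHS = (2·0³ + 0 - 1) mod 3 = (-1) mod 3 = 2; 2 ≠ 0 — holds
x = 1: LHS = (2·1³ + 1 - 1) mod 3 = 2 mod 3 = 2; 2 ≠ 0 — holds
x = 2: LHS = (2·2³ + 2 - 1) mod 3 = 17 mod 3 = 2; 2 ≠ 0 — holds
The relation holds in every residue class, so the relation holds for every integer in [-1000, 1000].

No counterexample exists.

Answer: Always true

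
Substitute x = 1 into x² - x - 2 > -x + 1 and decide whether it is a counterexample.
Substitute x = 1 into the relation:
x = 1: LHS = 1² - 1 - 2 = -2, RHS = -1 + 1 = 0; -2 > 0 — FAILS

Since the claim fails at x = 1, this value is a counterexample.

Answer: Yes, x = 1 is a counterexample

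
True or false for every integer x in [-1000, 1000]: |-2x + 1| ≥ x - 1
Over all integers in [-1000, 1000], LHS − RHS is smallest at x = 1, where it equals 1:
x = 1: LHS = |-2·1 + 1| = |-1| = 1, RHS = 1 - 1 = 0; 1 ≥ 0 — holds
At the ends of the range:
x = -1000: LHS = |-2·(-1000) + 1| = |2001| = 2001, RHS = (-1000) - 1 = -1001; 2001 ≥ -1001 — holds
x = 1000: LHS = |-2·1000 + 1| = |-1999| = 1999, RHS = 1000 - 1 = 999; 1999 ≥ 999 — holds
Hence LHS − RHS is never negative, i.e. LHS ≥ RHS throughout, so the relation holds for every integer in [-1000, 1000].

No counterexample exists.

Answer: True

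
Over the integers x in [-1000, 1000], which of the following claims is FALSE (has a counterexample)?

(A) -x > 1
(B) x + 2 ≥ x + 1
(A) x = 0: LHS = -0 = 0; 0 > 1 — FAILS

(B) Over all integers in [-1000, 1000], LHS − RHS is smallest at x = 0, where it equals 1:
x = 0: LHS = 0 + 2 = 2, RHS = 0 + 1 = 1; 2 ≥ 1 — holds
At the ends of the range:
x = -1000: LHS = (-1000) + 2 = -998, RHS = (-1000) + 1 = -999; -998 ≥ -999 — holds
x = 1000: LHS = 1000 + 2 = 1002, RHS = 1000 + 1 = 1001; 1002 ≥ 1001 — holds
Hence LHS − RHS is never negative, i.e. LHS ≥ RHS throughout, so the relation holds for every integer in [-1000, 1000].

Only (A) has a counterexample.

Answer: A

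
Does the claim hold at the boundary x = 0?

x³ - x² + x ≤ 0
x = 0: LHS = 0³ - 0² + 0 = 0; 0 ≤ 0 — holds

The relation is satisfied at x = 0.

Answer: Yes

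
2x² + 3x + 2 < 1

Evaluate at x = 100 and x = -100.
x = 100: LHS = 2·100² + 3·100 + 2 = 20302; 20302 < 1 — FAILS
x = -100: LHS = 2·(-100)² + 3·(-100) + 2 = 19702; 19702 < 1 — FAILS

Answer: No, fails for both x = 100 and x = -100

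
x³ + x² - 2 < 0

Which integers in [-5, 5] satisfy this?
Holds for: {-5, -4, -3, -2, -1, 0}
Fails for: {1, 2, 3, 4, 5}

Answer: {-5, -4, -3, -2, -1, 0}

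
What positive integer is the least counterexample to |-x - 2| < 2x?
Testing positive integers:
x = 1: LHS = |-1 - 2| = |-3| = 3, RHS = 2·1 = 2; 3 < 2 — FAILS  ← smallest positive counterexample

Answer: x = 1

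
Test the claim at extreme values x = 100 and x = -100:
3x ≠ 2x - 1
x = 100: LHS = 3·100 = 300, RHS = 2·100 - 1 = 199; 300 ≠ 199 — holds
x = -100: LHS = 3·(-100) = -300, RHS = 2·(-100) - 1 = -201; -300 ≠ -201 — holds

Answer: Yes, holds for both x = 100 and x = -100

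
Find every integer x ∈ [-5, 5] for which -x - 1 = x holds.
Track d = LHS − RHS over the integers in [-5, 5]. Equality would need d = 0, but d changes sign only between consecutive integers, jumping over 0:
x = -1: LHS = -(-1) - 1 = 0; 0 = -1 — FAILS  (d = 1)
x = 0: LHS = -0 - 1 = -1; -1 = 0 — FAILS  (d = -1)
Away from these crossings d keeps a constant sign, and checking every integer in [-5, 5] confirms d ≠ 0 throughout. Hence the two sides are never equal, so the claimed relation (=) fails for every integer in [-5, 5].

Answer: None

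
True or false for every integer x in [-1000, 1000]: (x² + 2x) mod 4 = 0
The claim fails at x = 1:
x = 1: LHS = (1² + 2·1) mod 4 = 3 mod 4 = 3; 3 = 0 — FAILS

Because a single integer refutes it, the statement is false.

Answer: False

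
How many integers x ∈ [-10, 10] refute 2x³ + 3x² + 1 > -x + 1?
Counterexamples in [-10, 10]: {-10, -9, -8, -7, -6, -5, -4, -3, -2, -1, 0}.

Counting them gives 11 values.

Answer: 11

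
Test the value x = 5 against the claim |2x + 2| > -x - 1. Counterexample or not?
Substitute x = 5 into the relation:
x = 5: LHS = |2·5 + 2| = |12| = 12, RHS = -5 - 1 = -6; 12 > -6 — holds

The claim holds here, so x = 5 is not a counterexample. (A counterexample exists elsewhere, e.g. x = -1.)

Answer: No, x = 5 is not a counterexample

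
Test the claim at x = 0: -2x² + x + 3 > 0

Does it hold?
x = 0: LHS = -2·0² + 0 + 3 = 3; 3 > 0 — holds

The relation is satisfied at x = 0.

Answer: Yes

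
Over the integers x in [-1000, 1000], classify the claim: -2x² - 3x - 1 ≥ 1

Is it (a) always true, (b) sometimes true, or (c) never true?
Over all integers in [-1000, 1000], LHS − RHS is largest at x = -1, where it equals -1:
x = -1: LHS = -2·(-1)² - 3·(-1) - 1 = 0; 0 ≥ 1 — FAILS
At the ends of the range:
x = -1000: LHS = -2·(-1000)² - 3·(-1000) - 1 = -1997001; -1997001 ≥ 1 — FAILS
x = 1000: LHS = -2·1000² - 3·1000 - 1 = -2003001; -2003001 ≥ 1 — FAILS
Hence LHS − RHS is never zero or positive, i.e. LHS < RHS throughout, so the claimed relation (≥) fails for every integer in [-1000, 1000].

No integer in the range satisfies it.

Answer: Never true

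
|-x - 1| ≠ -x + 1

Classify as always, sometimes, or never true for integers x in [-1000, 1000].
Holds at x = 1: LHS = |-1 - 1| = |-2| = 2, RHS = -1 + 1 = 0; 2 ≠ 0 — holds
Fails at x = 0: LHS = |-0 - 1| = |-1| = 1, RHS = -0 + 1 = 1; 1 ≠ 1 — FAILS
It is satisfied by some integers in the range but not all.

Answer: Sometimes true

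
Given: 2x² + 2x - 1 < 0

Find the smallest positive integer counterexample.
Testing positive integers:
x = 1: LHS = 2·1² + 2·1 - 1 = 3; 3 < 0 — FAILS  ← smallest positive counterexample

Answer: x = 1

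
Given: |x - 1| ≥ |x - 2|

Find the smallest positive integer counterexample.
Testing positive integers:
x = 1: LHS = |1 - 1| = |0| = 0, RHS = |1 - 2| = |-1| = 1; 0 ≥ 1 — FAILS  ← smallest positive counterexample

Answer: x = 1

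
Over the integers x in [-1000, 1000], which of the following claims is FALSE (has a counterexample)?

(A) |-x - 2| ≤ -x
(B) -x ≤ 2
(A) x = 0: LHS = |-0 - 2| = |-2| = 2, RHS = -0 = 0; 2 ≤ 0 — FAILS
(B) x = -3: LHS = -(-3) = 3; 3 ≤ 2 — FAILS

Answer: Both A and B are false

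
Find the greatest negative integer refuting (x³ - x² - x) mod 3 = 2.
Testing negative integers from -1 downward:
x = -1: LHS = ((-1)³ - (-1)² - (-1)) mod 3 = (-1) mod 3 = 2; 2 = 2 — holds
x = -2: LHS = ((-2)³ - (-2)² - (-2)) mod 3 = (-10) mod 3 = 2; 2 = 2 — holds
x = -3: LHS = ((-3)³ - (-3)² - (-3)) mod 3 = (-33) mod 3 = 0; 0 = 2 — FAILS  ← closest negative counterexample to 0

Answer: x = -3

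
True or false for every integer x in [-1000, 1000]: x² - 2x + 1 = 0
The claim fails at x = 0:
x = 0: LHS = 0² - 2·0 + 1 = 1; 1 = 0 — FAILS

Because a single integer refutes it, the statement is false.

Answer: False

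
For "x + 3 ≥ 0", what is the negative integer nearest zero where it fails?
Testing negative integers from -1 downward:
x = -1: LHS = (-1) + 3 = 2; 2 ≥ 0 — holds
x = -2: LHS = (-2) + 3 = 1; 1 ≥ 0 — holds
x = -3: LHS = (-3) + 3 = 0; 0 ≥ 0 — holds
x = -4: LHS = (-4) + 3 = -1; -1 ≥ 0 — FAILS  ← closest negative counterexample to 0

Answer: x = -4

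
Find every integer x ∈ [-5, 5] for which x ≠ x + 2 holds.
Over all integers in [-5, 5], LHS − RHS is always negative; it is closest to 0 at x = 0, where it equals -2:
x = 0: RHS = 0 + 2 = 2; 0 ≠ 2 — holds
At the ends of the range:
x = -5: RHS = (-5) + 2 = -3; -5 ≠ -3 — holds
x = 5: RHS = 5 + 2 = 7; 5 ≠ 7 — holds
Hence LHS − RHS is never 0, i.e. the two sides are never equal, so the relation holds for every integer in [-5, 5].

Answer: All integers in [-5, 5]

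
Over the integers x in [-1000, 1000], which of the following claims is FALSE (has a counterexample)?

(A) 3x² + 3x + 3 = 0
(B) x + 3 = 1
(A) x = 0: LHS = 3·0² + 3·0 + 3 = 3; 3 = 0 — FAILS
(B) x = 0: LHS = 0 + 3 = 3; 3 = 1 — FAILS

Answer: Both A and B are false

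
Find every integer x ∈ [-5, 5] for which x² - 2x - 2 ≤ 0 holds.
Holds for: {0, 1, 2}
Fails for: {-5, -4, -3, -2, -1, 3, 4, 5}

Answer: {0, 1, 2}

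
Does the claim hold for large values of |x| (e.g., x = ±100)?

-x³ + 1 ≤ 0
x = 100: LHS = -100³ + 1 = -999999; -999999 ≤ 0 — holds
x = -100: LHS = -(-100)³ + 1 = 1000001; 1000001 ≤ 0 — FAILS

Answer: Partially: holds for x = 100, fails for x = -100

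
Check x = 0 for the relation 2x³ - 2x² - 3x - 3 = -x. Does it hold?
x = 0: LHS = 2·0³ - 2·0² - 3·0 - 3 = -3, RHS = -0 = 0; -3 = 0 — FAILS

The relation fails at x = 0, so x = 0 is a counterexample.

Answer: No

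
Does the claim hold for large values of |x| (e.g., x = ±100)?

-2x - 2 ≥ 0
x = 100: LHS = -2·100 - 2 = -202; -202 ≥ 0 — FAILS
x = -100: LHS = -2·(-100) - 2 = 198; 198 ≥ 0 — holds

Answer: Partially: fails for x = 100, holds for x = -100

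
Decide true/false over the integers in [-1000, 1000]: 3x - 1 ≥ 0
The claim fails at x = 0:
x = 0: LHS = 3·0 - 1 = -1; -1 ≥ 0 — FAILS

Because a single integer refutes it, the statement is false.

Answer: False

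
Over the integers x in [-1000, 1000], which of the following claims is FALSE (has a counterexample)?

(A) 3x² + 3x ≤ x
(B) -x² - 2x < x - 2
(A) x = 1: LHS = 3·1² + 3·1 = 6; 6 ≤ 1 — FAILS
(B) x = 0: LHS = -0² - 2·0 = 0, RHS = 0 - 2 = -2; 0 < -2 — FAILS

Answer: Both A and B are false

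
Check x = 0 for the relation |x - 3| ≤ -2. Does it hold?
x = 0: LHS = |0 - 3| = |-3| = 3; 3 ≤ -2 — FAILS

The relation fails at x = 0, so x = 0 is a counterexample.

Answer: No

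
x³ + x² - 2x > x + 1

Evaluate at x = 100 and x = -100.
x = 100: LHS = 100³ + 100² - 2·100 = 1009800, RHS = 100 + 1 = 101; 1009800 > 101 — holds
x = -100: LHS = (-100)³ + (-100)² - 2·(-100) = -989800, RHS = (-100) + 1 = -99; -989800 > -99 — FAILS

Answer: Partially: holds for x = 100, fails for x = -100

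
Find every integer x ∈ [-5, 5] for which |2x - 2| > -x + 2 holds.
Holds for: {-5, -4, -3, -2, -1, 2, 3, 4, 5}
Fails for: {0, 1}

Answer: {-5, -4, -3, -2, -1, 2, 3, 4, 5}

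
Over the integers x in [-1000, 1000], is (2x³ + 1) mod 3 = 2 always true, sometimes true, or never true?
Holds at x = -1: LHS = (2·(-1)³ + 1) mod 3 = (-1) mod 3 = 2; 2 = 2 — holds
Fails at x = 0: LHS = (2·0³ + 1) mod 3 = 1 mod 3 = 1; 1 = 2 — FAILS
It is satisfied by some integers in the range but not all.

Answer: Sometimes true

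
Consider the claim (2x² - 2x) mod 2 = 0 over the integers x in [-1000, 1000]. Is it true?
For a polynomial with integer coefficients, its value mod 2 depends only on x mod 2, so it suffices to check one representative of each residue class, x = 0, 1:
x = 0: LHS = (2·0² - 2·0) mod 2 = 0 mod 2 = 0; 0 = 0 — holds
x = 1: LHS = (2·1² - 2·1) mod 2 = 0 mod 2 = 0; 0 = 0 — holds
The relation holds in every residue class, so the relation holds for every integer in [-1000, 1000].

No counterexample exists.

Answer: True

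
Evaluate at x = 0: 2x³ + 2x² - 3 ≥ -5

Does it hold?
x = 0: LHS = 2·0³ + 2·0² - 3 = -3; -3 ≥ -5 — holds

The relation is satisfied at x = 0.

Answer: Yes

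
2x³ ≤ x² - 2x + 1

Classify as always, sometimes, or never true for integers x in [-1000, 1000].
Holds at x = 0: LHS = 2·0³ = 0, RHS = 0² - 2·0 + 1 = 1; 0 ≤ 1 — holds
Fails at x = 1: LHS = 2·1³ = 2, RHS = 1² - 2·1 + 1 = 0; 2 ≤ 0 — FAILS
It is satisfied by some integers in the range but not all.

Answer: Sometimes true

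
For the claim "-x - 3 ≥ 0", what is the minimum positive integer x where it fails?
Testing positive integers:
x = 1: LHS = -1 - 3 = -4; -4 ≥ 0 — FAILS  ← smallest positive counterexample

Answer: x = 1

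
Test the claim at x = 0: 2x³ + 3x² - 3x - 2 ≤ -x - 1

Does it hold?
x = 0: LHS = 2·0³ + 3·0² - 3·0 - 2 = -2, RHS = -0 - 1 = -1; -2 ≤ -1 — holds

The relation is satisfied at x = 0.

Answer: Yes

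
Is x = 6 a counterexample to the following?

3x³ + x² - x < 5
Substitute x = 6 into the relation:
x = 6: LHS = 3·6³ + 6² - 6 = 678; 678 < 5 — FAILS

Since the claim fails at x = 6, this value is a counterexample.

Answer: Yes, x = 6 is a counterexample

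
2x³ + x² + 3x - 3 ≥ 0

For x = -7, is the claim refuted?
Substitute x = -7 into the relation:
x = -7: LHS = 2·(-7)³ + (-7)² + 3·(-7) - 3 = -661; -661 ≥ 0 — FAILS

Since the claim fails at x = -7, this value is a counterexample.

Answer: Yes, x = -7 is a counterexample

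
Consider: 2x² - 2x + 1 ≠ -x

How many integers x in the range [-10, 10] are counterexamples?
Over all integers in [-10, 10], LHS − RHS is always positive; it is smallest at x = 0, where it equals 1:
x = 0: LHS = 2·0² - 2·0 + 1 = 1, RHS = -0 = 0; 1 ≠ 0 — holds
At the ends of the range:
x = -10: LHS = 2·(-10)² - 2·(-10) + 1 = 221, RHS = -(-10) = 10; 221 ≠ 10 — holds
x = 10: LHS = 2·10² - 2·10 + 1 = 181; 181 ≠ -10 — holds
Hence LHS − RHS is never 0, i.e. the two sides are never equal, so the relation holds for every integer in [-10, 10].

No counterexample appears in that range.

Answer: 0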